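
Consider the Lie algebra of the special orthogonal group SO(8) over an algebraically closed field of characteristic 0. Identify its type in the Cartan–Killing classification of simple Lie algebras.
type D_4

This is so(8) with 8 even, which has dimension 8(8-1)/2 = 28 and rank 8/2 = 4. In the classification of classical Lie algebras, the orthogonal algebra so(2n) in an even number of variables has type D_n; here n = 4, so the Dynkin diagram is a chain of 2 nodes with a fork of two nodes at one end (D_4). Hence the type is D_4.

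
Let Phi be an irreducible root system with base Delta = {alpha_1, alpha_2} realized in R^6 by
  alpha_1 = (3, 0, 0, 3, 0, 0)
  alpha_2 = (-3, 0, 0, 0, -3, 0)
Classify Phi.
Compute the Cartan integers a_ij = 2(alpha_i, alpha_j)/(alpha_j, alpha_j); the resulting 2x2 Cartan matrix is
[[2, -1], [-1, 2]].
All simple roots have the same length, so the diagram is simply laced. The associated Dynkin diagram is a chain of 2 nodes with single edges (A_2), so the type is A_2 (the algebra sl(3)).

type A_2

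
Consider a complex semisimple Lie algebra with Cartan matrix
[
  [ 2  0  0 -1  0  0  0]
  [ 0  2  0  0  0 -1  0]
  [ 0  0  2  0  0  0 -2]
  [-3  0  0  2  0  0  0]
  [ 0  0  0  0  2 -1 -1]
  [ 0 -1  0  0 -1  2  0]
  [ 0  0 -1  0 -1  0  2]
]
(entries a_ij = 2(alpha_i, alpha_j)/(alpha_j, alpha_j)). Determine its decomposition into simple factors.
The diagram associated to this matrix has two connected components: the simple roots {alpha_2, alpha_3, alpha_5, alpha_6, alpha_7} form a chain of 5 nodes with a double edge at one end; the terminal node there is the unique long simple root (C_5), and {alpha_1, alpha_4} form two nodes joined by a triple edge (G_2). A semisimple Lie algebra decomposes uniquely as the direct sum of simple ideals, one per connected component of its Dynkin diagram, so g ≅ C_5 ⊕ G_2 (dimension 55 + 14 = 69).

C_5 ⊕ G_2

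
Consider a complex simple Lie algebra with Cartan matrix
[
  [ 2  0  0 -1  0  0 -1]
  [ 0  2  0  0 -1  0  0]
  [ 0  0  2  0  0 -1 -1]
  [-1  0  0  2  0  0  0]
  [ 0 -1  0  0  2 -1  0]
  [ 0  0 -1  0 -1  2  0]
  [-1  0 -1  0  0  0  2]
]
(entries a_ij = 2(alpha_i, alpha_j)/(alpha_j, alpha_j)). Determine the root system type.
The matrix has rank 7 with 2's on the diagonal. Reading the off-diagonal entries as Dynkin edges (a single edge where a_ij = a_ji = -1; a double or triple edge where a_ij * a_ji = 2 or 3), the diagram is a chain of 7 nodes with single edges (A_7). One simple-root ordering that puts it in standard form is (alpha_4, alpha_1, alpha_7, alpha_3, alpha_6, alpha_5, alpha_2). So the algebra is type A_7, i.e. sl(8).

A_7 (sl(8))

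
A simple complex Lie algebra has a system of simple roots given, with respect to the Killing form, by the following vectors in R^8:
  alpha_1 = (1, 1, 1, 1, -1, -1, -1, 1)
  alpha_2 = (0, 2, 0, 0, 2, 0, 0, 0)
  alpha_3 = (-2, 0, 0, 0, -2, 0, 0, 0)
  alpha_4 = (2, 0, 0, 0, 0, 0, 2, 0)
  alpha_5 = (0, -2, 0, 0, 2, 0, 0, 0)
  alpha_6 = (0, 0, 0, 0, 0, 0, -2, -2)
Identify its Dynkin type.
Compute the Cartan integers a_ij = 2(alpha_i, alpha_j)/(alpha_j, alpha_j); the resulting 6x6 Cartan matrix is
[[2, 0, 0, 0, -1, 0], [0, 2, -1, 0, 0, 0], [0, -1, 2, -1, -1, 0], [0, 0, -1, 2, 0, -1], [-1, 0, -1, 0, 2, 0], [0, 0, 0, -1, 0, 2]].
All simple roots have the same length, so the diagram is simply laced. The associated Dynkin diagram is a chain of 5 nodes with one extra node attached to the third node from one end (E_6), so the type is E_6.

E_6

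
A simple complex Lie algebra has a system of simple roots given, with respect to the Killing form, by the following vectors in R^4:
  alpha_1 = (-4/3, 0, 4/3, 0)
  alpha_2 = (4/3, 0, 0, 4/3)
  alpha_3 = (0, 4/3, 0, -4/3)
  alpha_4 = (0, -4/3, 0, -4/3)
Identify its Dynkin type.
D_4 (so(8))

Compute the Cartan integers a_ij = 2(alpha_i, alpha_j)/(alpha_j, alpha_j); the resulting 4x4 Cartan matrix is
[[2, -1, 0, 0], [-1, 2, -1, -1], [0, -1, 2, 0], [0, -1, 0, 2]].
All simple roots have the same length, so the diagram is simply laced. The associated Dynkin diagram is a chain of 2 nodes with a fork of two nodes at one end (D_4), so the type is D_4 (the algebra so(8)).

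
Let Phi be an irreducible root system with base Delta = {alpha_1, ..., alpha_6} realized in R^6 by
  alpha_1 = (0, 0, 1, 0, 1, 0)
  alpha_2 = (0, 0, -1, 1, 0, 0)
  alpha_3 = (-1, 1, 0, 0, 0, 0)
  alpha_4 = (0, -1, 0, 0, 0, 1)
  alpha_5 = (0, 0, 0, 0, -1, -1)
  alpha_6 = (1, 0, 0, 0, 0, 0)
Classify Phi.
B_6 (so(13))

Compute the Cartan integers a_ij = 2(alpha_i, alpha_j)/(alpha_j, alpha_j); the resulting 6x6 Cartan matrix is
[[2, -1, 0, 0, -1, 0], [-1, 2, 0, 0, 0, 0], [0, 0, 2, -1, 0, -2], [0, 0, -1, 2, -1, 0], [-1, 0, 0, -1, 2, 0], [0, 0, -1, 0, 0, 2]].
The roots have two lengths (squared-length ratio 2:1); the short ones are alpha_{6}. The associated Dynkin diagram is a chain of 6 nodes with a double edge at one end; the terminal node there is the unique short simple root (B_6), so the type is B_6 (the algebra so(13)).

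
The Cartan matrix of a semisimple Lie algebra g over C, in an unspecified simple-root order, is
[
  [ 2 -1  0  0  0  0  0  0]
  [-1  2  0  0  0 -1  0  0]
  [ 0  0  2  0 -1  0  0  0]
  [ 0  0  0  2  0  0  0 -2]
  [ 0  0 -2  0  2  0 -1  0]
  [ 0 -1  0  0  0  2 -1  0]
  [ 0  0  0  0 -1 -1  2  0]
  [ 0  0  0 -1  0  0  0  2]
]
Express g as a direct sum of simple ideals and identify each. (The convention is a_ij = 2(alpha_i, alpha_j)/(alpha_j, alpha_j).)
The diagram associated to this matrix has two connected components: the simple roots {alpha_4, alpha_8} form a chain of 2 nodes with a double edge at one end; the terminal node there is the unique short simple root (B_2), and {alpha_1, alpha_2, alpha_3, alpha_5, alpha_6, alpha_7} form a chain of 6 nodes with a double edge at one end; the terminal node there is the unique short simple root (B_6). A semisimple Lie algebra decomposes uniquely as the direct sum of simple ideals, one per connected component of its Dynkin diagram, so g ≅ B_2 ⊕ B_6 (dimension 10 + 78 = 88).

type B_2 ⊕ type B_6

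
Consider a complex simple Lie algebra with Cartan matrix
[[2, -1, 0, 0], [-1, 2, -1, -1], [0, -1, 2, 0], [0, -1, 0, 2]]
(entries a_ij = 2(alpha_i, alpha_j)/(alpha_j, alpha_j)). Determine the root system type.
D_4

The matrix has rank 4 with 2's on the diagonal. Reading the off-diagonal entries as Dynkin edges (a single edge where a_ij = a_ji = -1; a double or triple edge where a_ij * a_ji = 2 or 3), the diagram is a chain of 2 nodes with a fork of two nodes at one end (D_4). One simple-root ordering that puts it in standard form is (alpha_3, alpha_2, alpha_4, alpha_1). So the algebra is type D_4, i.e. so(8).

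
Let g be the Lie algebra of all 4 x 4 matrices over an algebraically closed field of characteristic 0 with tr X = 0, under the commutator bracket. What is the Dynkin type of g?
This is sl(4), which has dimension 4^2 - 1 = 15 and rank 4 - 1 = 3 (a Cartan subalgebra is the diagonal traceless matrices). In the classification of classical Lie algebras, the special linear algebra sl(n+1) has type A_n; here n = 3, so the Dynkin diagram is a chain of 3 nodes with single edges (A_3). Hence the type is A_3.

A3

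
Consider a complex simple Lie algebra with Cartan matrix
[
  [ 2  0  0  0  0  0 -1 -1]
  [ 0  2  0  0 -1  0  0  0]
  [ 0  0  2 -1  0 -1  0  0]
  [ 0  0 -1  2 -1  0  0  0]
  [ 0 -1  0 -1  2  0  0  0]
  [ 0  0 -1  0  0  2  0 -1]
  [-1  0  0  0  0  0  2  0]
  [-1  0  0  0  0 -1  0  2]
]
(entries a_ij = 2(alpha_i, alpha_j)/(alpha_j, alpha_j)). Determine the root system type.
The matrix has rank 8 with 2's on the diagonal. Reading the off-diagonal entries as Dynkin edges (a single edge where a_ij = a_ji = -1; a double or triple edge where a_ij * a_ji = 2 or 3), the diagram is a chain of 8 nodes with single edges (A_8). One simple-root ordering that puts it in standard form is (alpha_7, alpha_1, alpha_8, alpha_6, alpha_3, alpha_4, alpha_5, alpha_2). So the algebra is type A_8, i.e. sl(9).

A8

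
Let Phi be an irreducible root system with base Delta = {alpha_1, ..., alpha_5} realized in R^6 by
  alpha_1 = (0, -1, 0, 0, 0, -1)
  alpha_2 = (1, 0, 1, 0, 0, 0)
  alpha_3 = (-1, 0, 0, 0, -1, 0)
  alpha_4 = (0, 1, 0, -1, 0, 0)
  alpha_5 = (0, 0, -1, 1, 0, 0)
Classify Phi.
Compute the Cartan integers a_ij = 2(alpha_i, alpha_j)/(alpha_j, alpha_j); the resulting 5x5 Cartan matrix is
[[2, 0, 0, -1, 0], [0, 2, -1, 0, -1], [0, -1, 2, 0, 0], [-1, 0, 0, 2, -1], [0, -1, 0, -1, 2]].
All simple roots have the same length, so the diagram is simply laced. The associated Dynkin diagram is a chain of 5 nodes with single edges (A_5), so the type is A_5 (the algebra sl(6)).

A_5 (sl(6))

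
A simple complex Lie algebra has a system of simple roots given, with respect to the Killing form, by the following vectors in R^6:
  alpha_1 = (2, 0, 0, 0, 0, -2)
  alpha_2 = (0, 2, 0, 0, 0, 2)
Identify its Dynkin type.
A_2 (sl(3))

Compute the Cartan integers a_ij = 2(alpha_i, alpha_j)/(alpha_j, alpha_j); the resulting 2x2 Cartan matrix is
[[2, -1], [-1, 2]].
All simple roots have the same length, so the diagram is simply laced. The associated Dynkin diagram is a chain of 2 nodes with single edges (A_2), so the type is A_2 (the algebra sl(3)).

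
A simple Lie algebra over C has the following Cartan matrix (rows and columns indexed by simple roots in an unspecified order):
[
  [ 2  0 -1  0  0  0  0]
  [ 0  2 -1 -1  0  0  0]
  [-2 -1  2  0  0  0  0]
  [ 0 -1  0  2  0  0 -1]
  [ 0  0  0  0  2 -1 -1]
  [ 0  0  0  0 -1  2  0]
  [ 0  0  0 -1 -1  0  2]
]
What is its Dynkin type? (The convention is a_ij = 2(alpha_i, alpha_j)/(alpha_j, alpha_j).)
type B_7

The matrix has rank 7 with 2's on the diagonal. Reading the off-diagonal entries as Dynkin edges (a single edge where a_ij = a_ji = -1; a double or triple edge where a_ij * a_ji = 2 or 3), the diagram is a chain of 7 nodes with a double edge at one end; the terminal node there is the unique short simple root (B_7). One simple-root ordering that puts it in standard form is (alpha_6, alpha_5, alpha_7, alpha_4, alpha_2, alpha_3, alpha_1). So the algebra is type B_7, i.e. so(15).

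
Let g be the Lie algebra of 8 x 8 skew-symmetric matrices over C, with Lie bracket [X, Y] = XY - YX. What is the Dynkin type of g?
D4

This is so(8) with 8 even, which has dimension 8(8-1)/2 = 28 and rank 8/2 = 4. In the classification of classical Lie algebras, the orthogonal algebra so(2n) in an even number of variables has type D_n; here n = 4, so the Dynkin diagram is a chain of 2 nodes with a fork of two nodes at one end (D_4). Hence the type is D_4.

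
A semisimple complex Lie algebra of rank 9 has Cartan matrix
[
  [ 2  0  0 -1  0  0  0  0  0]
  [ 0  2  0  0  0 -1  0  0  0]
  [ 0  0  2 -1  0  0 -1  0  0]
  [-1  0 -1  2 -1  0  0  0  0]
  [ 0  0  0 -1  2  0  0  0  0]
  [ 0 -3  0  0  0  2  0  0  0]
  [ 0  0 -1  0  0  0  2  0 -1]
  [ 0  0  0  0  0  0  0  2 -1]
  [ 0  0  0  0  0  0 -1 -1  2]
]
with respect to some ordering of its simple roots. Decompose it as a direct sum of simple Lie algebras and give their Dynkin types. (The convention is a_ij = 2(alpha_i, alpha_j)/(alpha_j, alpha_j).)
The diagram associated to this matrix has two connected components: the simple roots {alpha_1, alpha_3, alpha_4, alpha_5, alpha_7, alpha_8, alpha_9} form a chain of 5 nodes with a fork of two nodes at one end (D_7), and {alpha_2, alpha_6} form two nodes joined by a triple edge (G_2). A semisimple Lie algebra decomposes uniquely as the direct sum of simple ideals, one per connected component of its Dynkin diagram, so g ≅ D_7 ⊕ G_2 (dimension 91 + 14 = 105).

type D_7 + type G_2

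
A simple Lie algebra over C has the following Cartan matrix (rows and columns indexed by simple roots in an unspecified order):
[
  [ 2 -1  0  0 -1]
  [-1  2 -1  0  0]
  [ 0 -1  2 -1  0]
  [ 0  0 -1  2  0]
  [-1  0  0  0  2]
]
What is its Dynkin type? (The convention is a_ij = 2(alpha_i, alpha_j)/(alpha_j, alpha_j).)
The matrix has rank 5 with 2's on the diagonal. Reading the off-diagonal entries as Dynkin edges (a single edge where a_ij = a_ji = -1; a double or triple edge where a_ij * a_ji = 2 or 3), the diagram is a chain of 5 nodes with single edges (A_5). One simple-root ordering that puts it in standard form is (alpha_5, alpha_1, alpha_2, alpha_3, alpha_4). So the algebra is type A_5, i.e. sl(6).

A_5 (sl(6))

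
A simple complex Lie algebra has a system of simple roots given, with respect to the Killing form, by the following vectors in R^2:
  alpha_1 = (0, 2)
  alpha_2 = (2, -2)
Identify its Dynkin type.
Compute the Cartan integers a_ij = 2(alpha_i, alpha_j)/(alpha_j, alpha_j); the resulting 2x2 Cartan matrix is
[[2, -1], [-2, 2]].
The roots have two lengths (squared-length ratio 2:1); the short ones are alpha_{1}. The associated Dynkin diagram is a chain of 2 nodes with a double edge at one end; the terminal node there is the unique short simple root (B_2), so the type is B_2 (the algebra so(5)).

type B_2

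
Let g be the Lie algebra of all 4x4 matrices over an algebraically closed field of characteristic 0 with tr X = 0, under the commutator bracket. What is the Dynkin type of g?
type A_3

This is sl(4), which has dimension 4^2 - 1 = 15 and rank 4 - 1 = 3 (a Cartan subalgebra is the diagonal traceless matrices). In the classification of classical Lie algebras, the special linear algebra sl(n+1) has type A_n; here n = 3, so the Dynkin diagram is a chain of 3 nodes with single edges (A_3). Hence the type is A_3.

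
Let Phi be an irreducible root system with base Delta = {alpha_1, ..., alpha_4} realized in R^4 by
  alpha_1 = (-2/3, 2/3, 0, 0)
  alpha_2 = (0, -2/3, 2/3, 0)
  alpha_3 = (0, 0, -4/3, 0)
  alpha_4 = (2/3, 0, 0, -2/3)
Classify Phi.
C4

Compute the Cartan integers a_ij = 2(alpha_i, alpha_j)/(alpha_j, alpha_j); the resulting 4x4 Cartan matrix is
[[2, -1, 0, -1], [-1, 2, -1, 0], [0, -2, 2, 0], [-1, 0, 0, 2]].
The roots have two lengths (squared-length ratio 2:1); the short ones are alpha_{1,2,4}. The associated Dynkin diagram is a chain of 4 nodes with a double edge at one end; the terminal node there is the unique long simple root (C_4), so the type is C_4 (the algebra sp(8)).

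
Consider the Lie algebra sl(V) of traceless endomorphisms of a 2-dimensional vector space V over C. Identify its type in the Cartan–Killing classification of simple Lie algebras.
type A_1

This is sl(2), which has dimension 2^2 - 1 = 3 and rank 2 - 1 = 1 (a Cartan subalgebra is the diagonal traceless matrices). In the classification of classical Lie algebras, the special linear algebra sl(n+1) has type A_n; here n = 1, so the Dynkin diagram is a chain of 1 nodes with single edges (A_1). Hence the type is A_1.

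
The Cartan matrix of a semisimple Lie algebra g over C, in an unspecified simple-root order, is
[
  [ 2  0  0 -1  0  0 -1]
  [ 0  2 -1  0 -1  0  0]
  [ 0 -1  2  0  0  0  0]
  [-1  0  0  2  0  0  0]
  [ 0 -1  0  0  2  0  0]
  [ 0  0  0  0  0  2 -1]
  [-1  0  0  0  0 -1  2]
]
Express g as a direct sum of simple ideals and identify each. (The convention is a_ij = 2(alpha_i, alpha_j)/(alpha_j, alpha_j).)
type A_3 ⊕ type A_4

The diagram associated to this matrix has two connected components: the simple roots {alpha_2, alpha_3, alpha_5} form a chain of 3 nodes with single edges (A_3), and {alpha_1, alpha_4, alpha_6, alpha_7} form a chain of 4 nodes with single edges (A_4). A semisimple Lie algebra decomposes uniquely as the direct sum of simple ideals, one per connected component of its Dynkin diagram, so g ≅ A_3 ⊕ A_4 (dimension 15 + 24 = 39).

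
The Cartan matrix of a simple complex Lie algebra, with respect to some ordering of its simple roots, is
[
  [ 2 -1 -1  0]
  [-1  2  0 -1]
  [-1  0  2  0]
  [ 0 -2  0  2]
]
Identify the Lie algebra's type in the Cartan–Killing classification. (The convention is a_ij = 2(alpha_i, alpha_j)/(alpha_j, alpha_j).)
The matrix has rank 4 with 2's on the diagonal. Reading the off-diagonal entries as Dynkin edges (a single edge where a_ij = a_ji = -1; a double or triple edge where a_ij * a_ji = 2 or 3), the diagram is a chain of 4 nodes with a double edge at one end; the terminal node there is the unique long simple root (C_4). One simple-root ordering that puts it in standard form is (alpha_3, alpha_1, alpha_2, alpha_4). So the algebra is type C_4, i.e. sp(8).

C_4 (sp(8))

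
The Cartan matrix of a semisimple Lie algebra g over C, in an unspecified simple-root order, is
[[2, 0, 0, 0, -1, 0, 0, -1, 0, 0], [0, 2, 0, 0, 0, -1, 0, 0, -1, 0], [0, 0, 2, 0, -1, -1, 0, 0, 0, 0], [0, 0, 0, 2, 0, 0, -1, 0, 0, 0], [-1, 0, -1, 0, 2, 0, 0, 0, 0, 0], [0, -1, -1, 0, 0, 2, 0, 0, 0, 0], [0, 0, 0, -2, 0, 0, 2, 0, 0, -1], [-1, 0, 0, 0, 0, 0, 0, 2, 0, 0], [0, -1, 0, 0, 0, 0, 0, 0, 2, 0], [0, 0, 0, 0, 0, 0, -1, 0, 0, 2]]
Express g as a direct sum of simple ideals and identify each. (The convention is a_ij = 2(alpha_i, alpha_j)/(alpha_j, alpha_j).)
type A_7 ⊕ type B_3

The diagram associated to this matrix has two connected components: the simple roots {alpha_1, alpha_2, alpha_3, alpha_5, alpha_6, alpha_8, alpha_9} form a chain of 7 nodes with single edges (A_7), and {alpha_4, alpha_7, alpha_10} form a chain of 3 nodes with a double edge at one end; the terminal node there is the unique short simple root (B_3). A semisimple Lie algebra decomposes uniquely as the direct sum of simple ideals, one per connected component of its Dynkin diagram, so g ≅ A_7 ⊕ B_3 (dimension 63 + 21 = 84).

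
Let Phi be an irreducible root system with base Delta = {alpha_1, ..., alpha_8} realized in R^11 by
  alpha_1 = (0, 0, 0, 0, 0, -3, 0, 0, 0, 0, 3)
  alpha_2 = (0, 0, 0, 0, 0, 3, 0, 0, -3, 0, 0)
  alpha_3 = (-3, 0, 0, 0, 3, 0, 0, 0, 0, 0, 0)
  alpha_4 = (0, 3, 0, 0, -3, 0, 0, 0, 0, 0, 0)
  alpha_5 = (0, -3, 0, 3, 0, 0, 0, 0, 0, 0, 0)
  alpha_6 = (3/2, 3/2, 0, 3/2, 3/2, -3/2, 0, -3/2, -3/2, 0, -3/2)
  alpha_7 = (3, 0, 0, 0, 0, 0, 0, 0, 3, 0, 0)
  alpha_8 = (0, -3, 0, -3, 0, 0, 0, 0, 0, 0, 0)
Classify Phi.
Compute the Cartan integers a_ij = 2(alpha_i, alpha_j)/(alpha_j, alpha_j); the resulting 8x8 Cartan matrix is
[[2, -1, 0, 0, 0, 0, 0, 0], [-1, 2, 0, 0, 0, 0, -1, 0], [0, 0, 2, -1, 0, 0, -1, 0], [0, 0, -1, 2, -1, 0, 0, -1], [0, 0, 0, -1, 2, 0, 0, 0], [0, 0, 0, 0, 0, 2, 0, -1], [0, -1, -1, 0, 0, 0, 2, 0], [0, 0, 0, -1, 0, -1, 0, 2]].
All simple roots have the same length, so the diagram is simply laced. The associated Dynkin diagram is a chain of 7 nodes with one extra node attached to the third node from one end (E_8), so the type is E_8.

E8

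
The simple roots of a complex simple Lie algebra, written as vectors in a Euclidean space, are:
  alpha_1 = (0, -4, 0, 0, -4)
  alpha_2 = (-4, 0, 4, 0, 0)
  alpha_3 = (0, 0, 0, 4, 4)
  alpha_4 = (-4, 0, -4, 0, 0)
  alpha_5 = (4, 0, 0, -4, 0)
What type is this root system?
Compute the Cartan integers a_ij = 2(alpha_i, alpha_j)/(alpha_j, alpha_j); the resulting 5x5 Cartan matrix is
[[2, 0, -1, 0, 0], [0, 2, 0, 0, -1], [-1, 0, 2, 0, -1], [0, 0, 0, 2, -1], [0, -1, -1, -1, 2]].
All simple roots have the same length, so the diagram is simply laced. The associated Dynkin diagram is a chain of 3 nodes with a fork of two nodes at one end (D_5), so the type is D_5 (the algebra so(10)).

type D_5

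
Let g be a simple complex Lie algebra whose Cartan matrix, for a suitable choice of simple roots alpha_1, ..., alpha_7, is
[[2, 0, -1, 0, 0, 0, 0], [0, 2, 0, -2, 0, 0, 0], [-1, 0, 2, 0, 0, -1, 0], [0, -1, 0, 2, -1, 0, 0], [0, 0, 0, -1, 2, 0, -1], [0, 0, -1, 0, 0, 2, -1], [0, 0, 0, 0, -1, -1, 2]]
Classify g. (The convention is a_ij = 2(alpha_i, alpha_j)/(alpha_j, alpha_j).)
The matrix has rank 7 with 2's on the diagonal. Reading the off-diagonal entries as Dynkin edges (a single edge where a_ij = a_ji = -1; a double or triple edge where a_ij * a_ji = 2 or 3), the diagram is a chain of 7 nodes with a double edge at one end; the terminal node there is the unique long simple root (C_7). One simple-root ordering that puts it in standard form is (alpha_1, alpha_3, alpha_6, alpha_7, alpha_5, alpha_4, alpha_2). So the algebra is type C_7, i.e. sp(14).

C_7 (sp(14))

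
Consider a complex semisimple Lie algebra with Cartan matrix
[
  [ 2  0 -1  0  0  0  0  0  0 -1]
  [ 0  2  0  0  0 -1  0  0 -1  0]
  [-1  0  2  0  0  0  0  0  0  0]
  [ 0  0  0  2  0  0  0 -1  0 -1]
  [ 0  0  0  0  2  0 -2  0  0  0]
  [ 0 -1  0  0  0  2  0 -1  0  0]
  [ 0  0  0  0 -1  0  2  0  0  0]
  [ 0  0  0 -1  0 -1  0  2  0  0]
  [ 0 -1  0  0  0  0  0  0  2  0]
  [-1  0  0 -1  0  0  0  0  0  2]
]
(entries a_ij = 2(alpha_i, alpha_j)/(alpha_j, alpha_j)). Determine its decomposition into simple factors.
A_8 + B_2

The diagram associated to this matrix has two connected components: the simple roots {alpha_1, alpha_2, alpha_3, alpha_4, alpha_6, alpha_8, alpha_9, alpha_10} form a chain of 8 nodes with single edges (A_8), and {alpha_5, alpha_7} form a chain of 2 nodes with a double edge at one end; the terminal node there is the unique short simple root (B_2). A semisimple Lie algebra decomposes uniquely as the direct sum of simple ideals, one per connected component of its Dynkin diagram, so g ≅ A_8 ⊕ B_2 (dimension 80 + 10 = 90).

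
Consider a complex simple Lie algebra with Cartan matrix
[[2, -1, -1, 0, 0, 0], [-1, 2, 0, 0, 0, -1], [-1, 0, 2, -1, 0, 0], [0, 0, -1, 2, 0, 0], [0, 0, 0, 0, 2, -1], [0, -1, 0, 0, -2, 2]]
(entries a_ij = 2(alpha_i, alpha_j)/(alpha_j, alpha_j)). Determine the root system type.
The matrix has rank 6 with 2's on the diagonal. Reading the off-diagonal entries as Dynkin edges (a single edge where a_ij = a_ji = -1; a double or triple edge where a_ij * a_ji = 2 or 3), the diagram is a chain of 6 nodes with a double edge at one end; the terminal node there is the unique short simple root (B_6). One simple-root ordering that puts it in standard form is (alpha_4, alpha_3, alpha_1, alpha_2, alpha_6, alpha_5). So the algebra is type B_6, i.e. so(13).

B_6 (so(13))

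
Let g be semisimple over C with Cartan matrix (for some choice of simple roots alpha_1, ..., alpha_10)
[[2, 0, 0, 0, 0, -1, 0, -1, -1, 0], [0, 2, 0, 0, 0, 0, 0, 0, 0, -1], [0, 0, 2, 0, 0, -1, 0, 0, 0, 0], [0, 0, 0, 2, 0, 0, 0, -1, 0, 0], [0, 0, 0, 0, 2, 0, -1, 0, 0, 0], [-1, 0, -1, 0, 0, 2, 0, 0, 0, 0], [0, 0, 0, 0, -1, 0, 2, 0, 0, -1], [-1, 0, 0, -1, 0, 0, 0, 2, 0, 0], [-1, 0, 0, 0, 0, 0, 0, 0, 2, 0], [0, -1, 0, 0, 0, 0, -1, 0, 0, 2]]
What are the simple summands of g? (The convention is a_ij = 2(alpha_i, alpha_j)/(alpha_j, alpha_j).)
A_4 + E_6

The diagram associated to this matrix has two connected components: the simple roots {alpha_2, alpha_5, alpha_7, alpha_10} form a chain of 4 nodes with single edges (A_4), and {alpha_1, alpha_3, alpha_4, alpha_6, alpha_8, alpha_9} form a chain of 5 nodes with one extra node attached to the third node from one end (E_6). A semisimple Lie algebra decomposes uniquely as the direct sum of simple ideals, one per connected component of its Dynkin diagram, so g ≅ A_4 ⊕ E_6 (dimension 24 + 78 = 102).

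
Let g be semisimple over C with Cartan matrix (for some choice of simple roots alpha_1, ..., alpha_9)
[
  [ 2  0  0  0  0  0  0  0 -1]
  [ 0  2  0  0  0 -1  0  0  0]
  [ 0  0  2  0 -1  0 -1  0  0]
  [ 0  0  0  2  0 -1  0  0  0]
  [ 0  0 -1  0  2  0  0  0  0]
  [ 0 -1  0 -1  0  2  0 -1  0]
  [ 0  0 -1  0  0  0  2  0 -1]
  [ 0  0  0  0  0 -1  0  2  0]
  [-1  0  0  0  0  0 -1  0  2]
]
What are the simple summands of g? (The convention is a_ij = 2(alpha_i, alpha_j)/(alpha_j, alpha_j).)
A_5 + D_4

The diagram associated to this matrix has two connected components: the simple roots {alpha_1, alpha_3, alpha_5, alpha_7, alpha_9} form a chain of 5 nodes with single edges (A_5), and {alpha_2, alpha_4, alpha_6, alpha_8} form a chain of 2 nodes with a fork of two nodes at one end (D_4). A semisimple Lie algebra decomposes uniquely as the direct sum of simple ideals, one per connected component of its Dynkin diagram, so g ≅ A_5 ⊕ D_4 (dimension 35 + 28 = 63).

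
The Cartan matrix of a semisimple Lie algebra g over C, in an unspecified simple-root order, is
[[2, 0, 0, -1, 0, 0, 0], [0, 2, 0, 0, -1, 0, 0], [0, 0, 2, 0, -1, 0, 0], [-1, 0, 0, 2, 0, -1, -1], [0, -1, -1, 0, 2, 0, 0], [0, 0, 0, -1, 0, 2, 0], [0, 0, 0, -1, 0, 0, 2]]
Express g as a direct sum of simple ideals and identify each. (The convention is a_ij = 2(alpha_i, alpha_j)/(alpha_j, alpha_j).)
type A_3 + type D_4

The diagram associated to this matrix has two connected components: the simple roots {alpha_2, alpha_3, alpha_5} form a chain of 3 nodes with single edges (A_3), and {alpha_1, alpha_4, alpha_6, alpha_7} form a chain of 2 nodes with a fork of two nodes at one end (D_4). A semisimple Lie algebra decomposes uniquely as the direct sum of simple ideals, one per connected component of its Dynkin diagram, so g ≅ A_3 ⊕ D_4 (dimension 15 + 28 = 43).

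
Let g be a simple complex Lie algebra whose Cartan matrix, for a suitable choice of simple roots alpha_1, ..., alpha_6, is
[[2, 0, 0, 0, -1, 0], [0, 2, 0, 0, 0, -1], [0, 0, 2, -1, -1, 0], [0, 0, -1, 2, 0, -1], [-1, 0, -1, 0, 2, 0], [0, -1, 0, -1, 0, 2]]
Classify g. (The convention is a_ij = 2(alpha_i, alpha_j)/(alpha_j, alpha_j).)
A_6

The matrix has rank 6 with 2's on the diagonal. Reading the off-diagonal entries as Dynkin edges (a single edge where a_ij = a_ji = -1; a double or triple edge where a_ij * a_ji = 2 or 3), the diagram is a chain of 6 nodes with single edges (A_6). One simple-root ordering that puts it in standard form is (alpha_1, alpha_5, alpha_3, alpha_4, alpha_6, alpha_2). So the algebra is type A_6, i.e. sl(7).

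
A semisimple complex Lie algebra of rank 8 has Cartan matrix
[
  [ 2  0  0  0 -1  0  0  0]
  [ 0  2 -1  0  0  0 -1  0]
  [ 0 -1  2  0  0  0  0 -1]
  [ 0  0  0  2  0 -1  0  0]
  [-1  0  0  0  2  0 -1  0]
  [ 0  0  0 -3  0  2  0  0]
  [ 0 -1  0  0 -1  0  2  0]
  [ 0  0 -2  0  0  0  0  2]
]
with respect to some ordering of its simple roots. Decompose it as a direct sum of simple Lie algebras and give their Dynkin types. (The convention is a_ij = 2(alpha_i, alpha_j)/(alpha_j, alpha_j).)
C_6 (sp(12)) ⊕ G_2

The diagram associated to this matrix has two connected components: the simple roots {alpha_1, alpha_2, alpha_3, alpha_5, alpha_7, alpha_8} form a chain of 6 nodes with a double edge at one end; the terminal node there is the unique long simple root (C_6), and {alpha_4, alpha_6} form two nodes joined by a triple edge (G_2). A semisimple Lie algebra decomposes uniquely as the direct sum of simple ideals, one per connected component of its Dynkin diagram, so g ≅ C_6 ⊕ G_2 (dimension 78 + 14 = 92).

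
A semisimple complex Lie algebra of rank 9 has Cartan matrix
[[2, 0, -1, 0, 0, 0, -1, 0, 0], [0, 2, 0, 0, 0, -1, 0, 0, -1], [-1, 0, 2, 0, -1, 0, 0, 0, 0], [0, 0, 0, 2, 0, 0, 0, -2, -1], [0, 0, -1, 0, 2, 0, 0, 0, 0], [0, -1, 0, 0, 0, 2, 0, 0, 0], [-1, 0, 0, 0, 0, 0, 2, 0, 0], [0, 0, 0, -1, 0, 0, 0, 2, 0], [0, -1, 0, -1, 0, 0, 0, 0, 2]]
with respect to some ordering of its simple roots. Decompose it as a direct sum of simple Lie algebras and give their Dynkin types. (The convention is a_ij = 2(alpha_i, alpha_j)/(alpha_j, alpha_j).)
The diagram associated to this matrix has two connected components: the simple roots {alpha_1, alpha_3, alpha_5, alpha_7} form a chain of 4 nodes with single edges (A_4), and {alpha_2, alpha_4, alpha_6, alpha_8, alpha_9} form a chain of 5 nodes with a double edge at one end; the terminal node there is the unique short simple root (B_5). A semisimple Lie algebra decomposes uniquely as the direct sum of simple ideals, one per connected component of its Dynkin diagram, so g ≅ A_4 ⊕ B_5 (dimension 24 + 55 = 79).

A_4 (sl(5)) + B_5 (so(11))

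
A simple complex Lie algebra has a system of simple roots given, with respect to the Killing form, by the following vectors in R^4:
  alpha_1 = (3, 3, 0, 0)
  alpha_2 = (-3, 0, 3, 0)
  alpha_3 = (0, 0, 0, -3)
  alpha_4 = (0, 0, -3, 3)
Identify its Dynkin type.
Compute the Cartan integers a_ij = 2(alpha_i, alpha_j)/(alpha_j, alpha_j); the resulting 4x4 Cartan matrix is
[[2, -1, 0, 0], [-1, 2, 0, -1], [0, 0, 2, -1], [0, -1, -2, 2]].
The roots have two lengths (squared-length ratio 2:1); the short ones are alpha_{3}. The associated Dynkin diagram is a chain of 4 nodes with a double edge at one end; the terminal node there is the unique short simple root (B_4), so the type is B_4 (the algebra so(9)).

B4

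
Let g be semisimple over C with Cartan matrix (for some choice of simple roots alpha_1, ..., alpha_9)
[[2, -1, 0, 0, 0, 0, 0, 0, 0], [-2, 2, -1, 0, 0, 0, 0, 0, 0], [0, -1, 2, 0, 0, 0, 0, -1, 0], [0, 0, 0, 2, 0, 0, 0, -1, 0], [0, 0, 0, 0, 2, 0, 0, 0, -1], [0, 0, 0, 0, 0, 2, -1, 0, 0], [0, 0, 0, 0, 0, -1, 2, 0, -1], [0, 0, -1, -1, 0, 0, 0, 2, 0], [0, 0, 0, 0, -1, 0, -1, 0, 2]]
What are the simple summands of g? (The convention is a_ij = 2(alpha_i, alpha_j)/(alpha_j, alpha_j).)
A_4 ⊕ B_5

The diagram associated to this matrix has two connected components: the simple roots {alpha_5, alpha_6, alpha_7, alpha_9} form a chain of 4 nodes with single edges (A_4), and {alpha_1, alpha_2, alpha_3, alpha_4, alpha_8} form a chain of 5 nodes with a double edge at one end; the terminal node there is the unique short simple root (B_5). A semisimple Lie algebra decomposes uniquely as the direct sum of simple ideals, one per connected component of its Dynkin diagram, so g ≅ A_4 ⊕ B_5 (dimension 24 + 55 = 79).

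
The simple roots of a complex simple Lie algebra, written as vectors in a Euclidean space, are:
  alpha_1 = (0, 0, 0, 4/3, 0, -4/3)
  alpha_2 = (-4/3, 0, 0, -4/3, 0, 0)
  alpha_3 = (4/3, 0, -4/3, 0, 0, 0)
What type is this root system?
A3

Compute the Cartan integers a_ij = 2(alpha_i, alpha_j)/(alpha_j, alpha_j); the resulting 3x3 Cartan matrix is
[[2, -1, 0], [-1, 2, -1], [0, -1, 2]].
All simple roots have the same length, so the diagram is simply laced. The associated Dynkin diagram is a chain of 3 nodes with single edges (A_3), so the type is A_3 (the algebra sl(4)).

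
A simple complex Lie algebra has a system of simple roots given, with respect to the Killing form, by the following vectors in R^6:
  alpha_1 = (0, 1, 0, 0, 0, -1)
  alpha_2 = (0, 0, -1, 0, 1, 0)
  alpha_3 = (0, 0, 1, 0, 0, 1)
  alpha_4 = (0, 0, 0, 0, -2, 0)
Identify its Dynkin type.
C4

Compute the Cartan integers a_ij = 2(alpha_i, alpha_j)/(alpha_j, alpha_j); the resulting 4x4 Cartan matrix is
[[2, 0, -1, 0], [0, 2, -1, -1], [-1, -1, 2, 0], [0, -2, 0, 2]].
The roots have two lengths (squared-length ratio 2:1); the short ones are alpha_{1,2,3}. The associated Dynkin diagram is a chain of 4 nodes with a double edge at one end; the terminal node there is the unique long simple root (C_4), so the type is C_4 (the algebra sp(8)).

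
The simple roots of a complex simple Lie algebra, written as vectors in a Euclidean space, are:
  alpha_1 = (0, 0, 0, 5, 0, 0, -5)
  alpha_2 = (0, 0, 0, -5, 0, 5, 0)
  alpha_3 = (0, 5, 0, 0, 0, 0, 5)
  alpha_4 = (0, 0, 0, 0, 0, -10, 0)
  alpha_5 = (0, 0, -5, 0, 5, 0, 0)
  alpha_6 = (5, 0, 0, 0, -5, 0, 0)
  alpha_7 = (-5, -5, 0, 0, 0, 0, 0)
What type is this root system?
Compute the Cartan integers a_ij = 2(alpha_i, alpha_j)/(alpha_j, alpha_j); the resulting 7x7 Cartan matrix is
[[2, -1, -1, 0, 0, 0, 0], [-1, 2, 0, -1, 0, 0, 0], [-1, 0, 2, 0, 0, 0, -1], [0, -2, 0, 2, 0, 0, 0], [0, 0, 0, 0, 2, -1, 0], [0, 0, 0, 0, -1, 2, -1], [0, 0, -1, 0, 0, -1, 2]].
The roots have two lengths (squared-length ratio 2:1); the short ones are alpha_{1,2,3,5,6,7}. The associated Dynkin diagram is a chain of 7 nodes with a double edge at one end; the terminal node there is the unique long simple root (C_7), so the type is C_7 (the algebra sp(14)).

C_7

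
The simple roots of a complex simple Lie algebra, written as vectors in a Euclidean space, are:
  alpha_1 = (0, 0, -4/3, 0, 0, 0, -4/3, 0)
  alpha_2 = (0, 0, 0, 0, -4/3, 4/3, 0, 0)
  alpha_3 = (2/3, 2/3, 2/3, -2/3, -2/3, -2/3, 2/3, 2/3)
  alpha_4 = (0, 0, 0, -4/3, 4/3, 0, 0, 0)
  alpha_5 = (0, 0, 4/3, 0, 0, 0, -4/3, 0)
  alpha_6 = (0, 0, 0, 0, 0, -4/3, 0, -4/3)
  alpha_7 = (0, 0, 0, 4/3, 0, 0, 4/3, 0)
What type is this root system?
Compute the Cartan integers a_ij = 2(alpha_i, alpha_j)/(alpha_j, alpha_j); the resulting 7x7 Cartan matrix is
[[2, 0, -1, 0, 0, 0, -1], [0, 2, 0, -1, 0, -1, 0], [-1, 0, 2, 0, 0, 0, 0], [0, -1, 0, 2, 0, 0, -1], [0, 0, 0, 0, 2, 0, -1], [0, -1, 0, 0, 0, 2, 0], [-1, 0, 0, -1, -1, 0, 2]].
All simple roots have the same length, so the diagram is simply laced. The associated Dynkin diagram is a chain of 6 nodes with one extra node attached to the third node from one end (E_7), so the type is E_7.

type E_7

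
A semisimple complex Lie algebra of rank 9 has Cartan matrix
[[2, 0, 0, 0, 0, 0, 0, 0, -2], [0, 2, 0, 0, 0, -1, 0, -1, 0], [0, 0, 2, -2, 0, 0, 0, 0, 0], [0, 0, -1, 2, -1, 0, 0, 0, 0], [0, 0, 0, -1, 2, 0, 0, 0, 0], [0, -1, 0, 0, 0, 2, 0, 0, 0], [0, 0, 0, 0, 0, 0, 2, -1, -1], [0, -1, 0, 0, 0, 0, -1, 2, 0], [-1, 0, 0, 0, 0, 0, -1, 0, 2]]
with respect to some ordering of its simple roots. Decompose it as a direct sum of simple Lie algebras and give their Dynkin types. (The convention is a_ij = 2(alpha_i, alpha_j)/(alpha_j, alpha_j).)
The diagram associated to this matrix has two connected components: the simple roots {alpha_3, alpha_4, alpha_5} form a chain of 3 nodes with a double edge at one end; the terminal node there is the unique long simple root (C_3), and {alpha_1, alpha_2, alpha_6, alpha_7, alpha_8, alpha_9} form a chain of 6 nodes with a double edge at one end; the terminal node there is the unique long simple root (C_6). A semisimple Lie algebra decomposes uniquely as the direct sum of simple ideals, one per connected component of its Dynkin diagram, so g ≅ C_3 ⊕ C_6 (dimension 21 + 78 = 99).

C_3 (sp(6)) + C_6 (sp(12))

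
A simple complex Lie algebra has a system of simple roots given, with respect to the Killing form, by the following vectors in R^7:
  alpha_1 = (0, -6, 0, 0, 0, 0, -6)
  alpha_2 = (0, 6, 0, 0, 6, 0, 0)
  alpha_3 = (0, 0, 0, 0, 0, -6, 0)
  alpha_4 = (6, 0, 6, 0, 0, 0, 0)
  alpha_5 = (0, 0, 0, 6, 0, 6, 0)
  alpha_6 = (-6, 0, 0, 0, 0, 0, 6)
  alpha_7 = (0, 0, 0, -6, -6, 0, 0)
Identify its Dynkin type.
Compute the Cartan integers a_ij = 2(alpha_i, alpha_j)/(alpha_j, alpha_j); the resulting 7x7 Cartan matrix is
[[2, -1, 0, 0, 0, -1, 0], [-1, 2, 0, 0, 0, 0, -1], [0, 0, 2, 0, -1, 0, 0], [0, 0, 0, 2, 0, -1, 0], [0, 0, -2, 0, 2, 0, -1], [-1, 0, 0, -1, 0, 2, 0], [0, -1, 0, 0, -1, 0, 2]].
The roots have two lengths (squared-length ratio 2:1); the short ones are alpha_{3}. The associated Dynkin diagram is a chain of 7 nodes with a double edge at one end; the terminal node there is the unique short simple root (B_7), so the type is B_7 (the algebra so(15)).

B7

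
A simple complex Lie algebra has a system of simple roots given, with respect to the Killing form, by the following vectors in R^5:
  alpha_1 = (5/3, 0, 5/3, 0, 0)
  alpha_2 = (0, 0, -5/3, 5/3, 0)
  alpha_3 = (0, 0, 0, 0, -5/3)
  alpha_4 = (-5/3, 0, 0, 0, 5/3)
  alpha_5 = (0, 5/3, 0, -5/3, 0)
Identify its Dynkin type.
Compute the Cartan integers a_ij = 2(alpha_i, alpha_j)/(alpha_j, alpha_j); the resulting 5x5 Cartan matrix is
[[2, -1, 0, -1, 0], [-1, 2, 0, 0, -1], [0, 0, 2, -1, 0], [-1, 0, -2, 2, 0], [0, -1, 0, 0, 2]].
The roots have two lengths (squared-length ratio 2:1); the short ones are alpha_{3}. The associated Dynkin diagram is a chain of 5 nodes with a double edge at one end; the terminal node there is the unique short simple root (B_5), so the type is B_5 (the algebra so(11)).

B_5 (so(11))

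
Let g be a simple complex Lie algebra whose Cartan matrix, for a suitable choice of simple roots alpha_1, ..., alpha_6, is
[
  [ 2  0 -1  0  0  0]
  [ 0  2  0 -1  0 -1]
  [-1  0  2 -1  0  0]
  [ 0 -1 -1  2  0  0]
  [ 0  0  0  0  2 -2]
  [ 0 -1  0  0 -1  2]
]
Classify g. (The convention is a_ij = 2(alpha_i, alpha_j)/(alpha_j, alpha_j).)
C6

The matrix has rank 6 with 2's on the diagonal. Reading the off-diagonal entries as Dynkin edges (a single edge where a_ij = a_ji = -1; a double or triple edge where a_ij * a_ji = 2 or 3), the diagram is a chain of 6 nodes with a double edge at one end; the terminal node there is the unique long simple root (C_6). One simple-root ordering that puts it in standard form is (alpha_1, alpha_3, alpha_4, alpha_2, alpha_6, alpha_5). So the algebra is type C_6, i.e. sp(12).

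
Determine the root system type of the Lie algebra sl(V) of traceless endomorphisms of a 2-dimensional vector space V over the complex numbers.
This is sl(2), which has dimension 2^2 - 1 = 3 and rank 2 - 1 = 1 (a Cartan subalgebra is the diagonal traceless matrices). In the classification of classical Lie algebras, the special linear algebra sl(n+1) has type A_n; here n = 1, so the Dynkin diagram is a chain of 1 nodes with single edges (A_1). Hence the type is A_1.

A_1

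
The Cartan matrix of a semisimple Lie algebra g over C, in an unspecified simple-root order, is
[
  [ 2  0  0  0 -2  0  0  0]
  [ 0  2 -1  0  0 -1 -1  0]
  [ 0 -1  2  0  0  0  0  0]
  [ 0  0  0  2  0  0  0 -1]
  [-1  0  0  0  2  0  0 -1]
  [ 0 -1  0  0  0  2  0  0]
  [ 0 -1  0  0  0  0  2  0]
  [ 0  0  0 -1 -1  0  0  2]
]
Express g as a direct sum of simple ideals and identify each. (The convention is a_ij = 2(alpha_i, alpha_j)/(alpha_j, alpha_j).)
C_4 (sp(8)) + D_4 (so(8))

The diagram associated to this matrix has two connected components: the simple roots {alpha_1, alpha_4, alpha_5, alpha_8} form a chain of 4 nodes with a double edge at one end; the terminal node there is the unique long simple root (C_4), and {alpha_2, alpha_3, alpha_6, alpha_7} form a chain of 2 nodes with a fork of two nodes at one end (D_4). A semisimple Lie algebra decomposes uniquely as the direct sum of simple ideals, one per connected component of its Dynkin diagram, so g ≅ C_4 ⊕ D_4 (dimension 36 + 28 = 64).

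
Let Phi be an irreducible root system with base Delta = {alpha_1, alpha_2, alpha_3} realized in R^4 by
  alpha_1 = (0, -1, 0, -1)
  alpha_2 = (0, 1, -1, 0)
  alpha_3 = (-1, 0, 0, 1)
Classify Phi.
Compute the Cartan integers a_ij = 2(alpha_i, alpha_j)/(alpha_j, alpha_j); the resulting 3x3 Cartan matrix is
[[2, -1, -1], [-1, 2, 0], [-1, 0, 2]].
All simple roots have the same length, so the diagram is simply laced. The associated Dynkin diagram is a chain of 3 nodes with single edges (A_3), so the type is A_3 (the algebra sl(4)).

A_3 (sl(4))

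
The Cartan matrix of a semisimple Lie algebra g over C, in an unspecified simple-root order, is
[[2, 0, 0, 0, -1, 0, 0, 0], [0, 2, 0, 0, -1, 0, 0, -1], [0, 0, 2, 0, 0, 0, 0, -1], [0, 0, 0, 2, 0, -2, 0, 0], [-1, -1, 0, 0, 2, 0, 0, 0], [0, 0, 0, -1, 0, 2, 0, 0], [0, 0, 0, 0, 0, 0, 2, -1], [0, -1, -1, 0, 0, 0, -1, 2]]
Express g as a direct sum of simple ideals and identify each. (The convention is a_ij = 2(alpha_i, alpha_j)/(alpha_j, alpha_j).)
B_2 ⊕ D_6

The diagram associated to this matrix has two connected components: the simple roots {alpha_4, alpha_6} form a chain of 2 nodes with a double edge at one end; the terminal node there is the unique short simple root (B_2), and {alpha_1, alpha_2, alpha_3, alpha_5, alpha_7, alpha_8} form a chain of 4 nodes with a fork of two nodes at one end (D_6). A semisimple Lie algebra decomposes uniquely as the direct sum of simple ideals, one per connected component of its Dynkin diagram, so g ≅ B_2 ⊕ D_6 (dimension 10 + 66 = 76).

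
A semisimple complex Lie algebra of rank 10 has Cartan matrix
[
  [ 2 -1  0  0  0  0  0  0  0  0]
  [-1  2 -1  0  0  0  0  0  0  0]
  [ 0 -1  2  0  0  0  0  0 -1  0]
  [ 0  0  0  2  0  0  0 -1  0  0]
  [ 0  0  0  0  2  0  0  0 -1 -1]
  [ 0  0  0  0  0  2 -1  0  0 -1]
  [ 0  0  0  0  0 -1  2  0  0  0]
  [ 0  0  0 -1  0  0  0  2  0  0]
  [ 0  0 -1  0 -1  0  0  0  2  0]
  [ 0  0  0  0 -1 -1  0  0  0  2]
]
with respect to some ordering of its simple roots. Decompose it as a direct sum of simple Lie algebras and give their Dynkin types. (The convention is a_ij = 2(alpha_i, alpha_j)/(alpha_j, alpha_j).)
A2 ⊕ A8

The diagram associated to this matrix has two connected components: the simple roots {alpha_4, alpha_8} form a chain of 2 nodes with single edges (A_2), and {alpha_1, alpha_2, alpha_3, alpha_5, alpha_6, alpha_7, alpha_9, alpha_10} form a chain of 8 nodes with single edges (A_8). A semisimple Lie algebra decomposes uniquely as the direct sum of simple ideals, one per connected component of its Dynkin diagram, so g ≅ A_2 ⊕ A_8 (dimension 8 + 80 = 88).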